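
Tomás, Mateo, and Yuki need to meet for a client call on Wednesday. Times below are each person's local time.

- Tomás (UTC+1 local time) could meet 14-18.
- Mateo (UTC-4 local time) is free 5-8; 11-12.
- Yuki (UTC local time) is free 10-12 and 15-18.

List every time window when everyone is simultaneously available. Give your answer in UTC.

Tomás in UTC: 13:00-17:00 (subtract 1h to convert from UTC+1).
Mateo in UTC: 09:00-12:00, 15:00-16:00 (add 4h to convert from UTC-4).
Yuki in UTC: 10:00-12:00, 15:00-18:00.
Tomás ∩ Mateo: 15:00-16:00.
Tomás ∩ Mateo ∩ Yuki: 15:00-16:00.
So the common availability across everyone is 15:00-16:00.

15:00-16:00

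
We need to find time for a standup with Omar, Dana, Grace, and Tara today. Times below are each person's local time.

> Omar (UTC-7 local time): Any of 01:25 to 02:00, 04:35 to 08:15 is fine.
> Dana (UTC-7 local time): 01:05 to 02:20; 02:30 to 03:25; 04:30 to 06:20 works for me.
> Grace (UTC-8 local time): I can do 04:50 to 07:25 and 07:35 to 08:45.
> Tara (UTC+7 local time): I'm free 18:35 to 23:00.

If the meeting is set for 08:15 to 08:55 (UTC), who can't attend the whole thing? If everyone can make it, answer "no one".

Omar in UTC: 08:25-09:00, 11:35-15:15 (add 7h to convert from UTC-7).
Dana in UTC: 08:05-09:20, 09:30-10:25, 11:30-13:20 (add 7h to convert from UTC-7).
Grace in UTC: 12:50-15:25, 15:35-16:45 (add 8h to convert from UTC-8).
Tara in UTC: 11:35-16:00 (subtract 7h to convert from UTC+7).
Omar: not fully free for 08:15-08:55. Dana: free for 08:15-08:55. Grace: not fully free for 08:15-08:55. Tara: not fully free for 08:15-08:55.

Grace, Omar, Tara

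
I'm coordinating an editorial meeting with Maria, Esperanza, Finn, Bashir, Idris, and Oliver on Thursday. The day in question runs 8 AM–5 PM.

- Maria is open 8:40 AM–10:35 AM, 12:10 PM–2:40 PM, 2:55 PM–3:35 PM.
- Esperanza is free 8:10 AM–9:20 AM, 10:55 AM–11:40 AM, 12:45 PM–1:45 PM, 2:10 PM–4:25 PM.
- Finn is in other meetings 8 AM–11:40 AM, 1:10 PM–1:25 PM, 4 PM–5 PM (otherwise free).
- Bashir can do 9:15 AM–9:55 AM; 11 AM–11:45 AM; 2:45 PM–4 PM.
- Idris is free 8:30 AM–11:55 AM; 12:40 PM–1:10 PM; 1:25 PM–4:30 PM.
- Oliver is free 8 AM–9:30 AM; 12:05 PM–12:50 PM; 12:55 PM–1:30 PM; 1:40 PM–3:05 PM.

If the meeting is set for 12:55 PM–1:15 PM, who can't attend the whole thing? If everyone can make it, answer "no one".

Bashir, Finn, Idris

Maria free: 08:40-10:35, 12:10-14:40, 14:55-15:35.
Esperanza free: 08:10-09:20, 10:55-11:40, 12:45-13:45, 14:10-16:25.
Finn free: 11:40-13:10, 13:25-16:00 (invert busy blocks within the working day).
Bashir free: 09:15-09:55, 11:00-11:45, 14:45-16:00.
Idris free: 08:30-11:55, 12:40-13:10, 13:25-16:30.
Oliver free: 08:00-09:30, 12:05-12:50, 12:55-13:30, 13:40-15:05.
Maria: free for 12:55-13:15. Esperanza: free for 12:55-13:15. Finn: not fully free for 12:55-13:15. Bashir: not fully free for 12:55-13:15. Idris: not fully free for 12:55-13:15. Oliver: free for 12:55-13:15.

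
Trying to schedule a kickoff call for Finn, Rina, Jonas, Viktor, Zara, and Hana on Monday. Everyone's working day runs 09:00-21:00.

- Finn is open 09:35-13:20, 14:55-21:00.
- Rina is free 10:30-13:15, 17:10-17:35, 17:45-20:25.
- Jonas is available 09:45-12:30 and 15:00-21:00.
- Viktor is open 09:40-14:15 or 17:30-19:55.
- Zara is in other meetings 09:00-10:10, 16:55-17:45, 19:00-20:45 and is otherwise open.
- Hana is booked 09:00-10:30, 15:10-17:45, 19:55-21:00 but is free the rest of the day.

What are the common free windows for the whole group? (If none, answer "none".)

Finn free: 09:35-13:20, 14:55-21:00.
Rina free: 10:30-13:15, 17:10-17:35, 17:45-20:25.
Jonas free: 09:45-12:30, 15:00-21:00.
Viktor free: 09:40-14:15, 17:30-19:55.
Zara free: 10:10-16:55, 17:45-19:00, 20:45-21:00 (invert busy blocks within the working day).
Hana free: 10:30-15:10, 17:45-19:55 (invert busy blocks within the working day).
Finn ∩ Rina: 10:30-13:15, 17:10-17:35, 17:45-20:25.
Finn ∩ Rina ∩ Jonas: 10:30-12:30, 17:10-17:35, 17:45-20:25.
Finn ∩ Rina ∩ Jonas ∩ Viktor: 10:30-12:30, 17:30-17:35, 17:45-19:55.
Finn ∩ Rina ∩ Jonas ∩ Viktor ∩ Zara: 10:30-12:30, 17:45-19:00.
Finn ∩ Rina ∩ Jonas ∩ Viktor ∩ Zara ∩ Hana: 10:30-12:30, 17:45-19:00.
Those are the intersection windows.

10:30-12:30, 17:45-19:00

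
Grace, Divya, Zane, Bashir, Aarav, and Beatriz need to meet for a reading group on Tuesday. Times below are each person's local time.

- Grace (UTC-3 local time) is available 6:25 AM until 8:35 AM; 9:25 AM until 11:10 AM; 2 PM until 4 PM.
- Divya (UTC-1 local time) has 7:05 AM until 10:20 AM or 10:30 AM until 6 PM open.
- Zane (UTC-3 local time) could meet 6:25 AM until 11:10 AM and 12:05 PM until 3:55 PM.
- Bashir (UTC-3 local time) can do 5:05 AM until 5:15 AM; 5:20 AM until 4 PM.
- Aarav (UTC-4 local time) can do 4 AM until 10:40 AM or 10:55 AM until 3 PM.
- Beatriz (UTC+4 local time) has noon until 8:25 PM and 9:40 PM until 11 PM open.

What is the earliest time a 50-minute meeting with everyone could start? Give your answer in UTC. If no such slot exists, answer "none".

Grace in UTC: 09:25-11:35, 12:25-14:10, 17:00-19:00 (add 3h to convert from UTC-3).
Divya in UTC: 08:05-11:20, 11:30-19:00 (add 1h to convert from UTC-1).
Zane in UTC: 09:25-14:10, 15:05-18:55 (add 3h to convert from UTC-3).
Bashir in UTC: 08:05-08:15, 08:20-19:00 (add 3h to convert from UTC-3).
Aarav in UTC: 08:00-14:40, 14:55-19:00 (add 4h to convert from UTC-4).
Beatriz in UTC: 08:00-16:25, 17:40-19:00 (subtract 4h to convert from UTC+4).
Grace ∩ Divya: 09:25-11:20, 11:30-11:35, 12:25-14:10, 17:00-19:00.
Grace ∩ Divya ∩ Zane: 09:25-11:20, 11:30-11:35, 12:25-14:10, 17:00-18:55.
Grace ∩ Divya ∩ Zane ∩ Bashir: 09:25-11:20, 11:30-11:35, 12:25-14:10, 17:00-18:55.
Grace ∩ Divya ∩ Zane ∩ Bashir ∩ Aarav: 09:25-11:20, 11:30-11:35, 12:25-14:10, 17:00-18:55.
Grace ∩ Divya ∩ Zane ∩ Bashir ∩ Aarav ∩ Beatriz: 09:25-11:20, 11:30-11:35, 12:25-14:10, 17:40-18:55.
The first common window of at least 50 minutes is 09:25-11:20, so the earliest start is 09:25.

09:25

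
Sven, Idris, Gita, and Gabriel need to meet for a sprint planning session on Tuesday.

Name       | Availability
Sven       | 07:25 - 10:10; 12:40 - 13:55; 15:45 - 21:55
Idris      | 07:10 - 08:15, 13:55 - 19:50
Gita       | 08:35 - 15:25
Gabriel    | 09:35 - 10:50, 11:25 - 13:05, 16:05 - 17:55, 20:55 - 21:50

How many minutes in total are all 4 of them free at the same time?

0

Sven ∩ Idris: 07:25-08:15, 15:45-19:50.
Sven ∩ Idris ∩ Gita: ∅.
Sven ∩ Idris ∩ Gita ∩ Gabriel: ∅.
There is no time when everyone is free.
There is no common window, so the total is 0 minutes.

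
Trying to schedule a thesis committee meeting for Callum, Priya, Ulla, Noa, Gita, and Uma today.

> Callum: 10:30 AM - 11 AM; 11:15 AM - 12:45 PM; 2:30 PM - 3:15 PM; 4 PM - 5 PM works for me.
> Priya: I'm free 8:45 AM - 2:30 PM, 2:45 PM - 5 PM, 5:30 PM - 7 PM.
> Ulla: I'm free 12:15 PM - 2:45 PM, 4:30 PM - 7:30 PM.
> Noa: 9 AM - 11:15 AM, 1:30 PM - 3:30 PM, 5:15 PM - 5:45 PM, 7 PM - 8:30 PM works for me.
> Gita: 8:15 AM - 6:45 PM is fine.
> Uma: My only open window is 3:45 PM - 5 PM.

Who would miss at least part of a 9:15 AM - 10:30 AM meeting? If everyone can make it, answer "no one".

Callum: not fully free for 09:15-10:30. Priya: free for 09:15-10:30. Ulla: not fully free for 09:15-10:30. Noa: free for 09:15-10:30. Gita: free for 09:15-10:30. Uma: not fully free for 09:15-10:30.

Callum, Ulla, Uma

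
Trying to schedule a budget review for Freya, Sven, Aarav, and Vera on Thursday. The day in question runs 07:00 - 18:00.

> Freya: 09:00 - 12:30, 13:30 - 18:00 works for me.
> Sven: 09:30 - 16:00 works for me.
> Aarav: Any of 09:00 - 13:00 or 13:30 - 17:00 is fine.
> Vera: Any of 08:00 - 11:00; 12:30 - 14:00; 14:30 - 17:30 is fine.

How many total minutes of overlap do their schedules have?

210

Freya ∩ Sven: 09:30-12:30, 13:30-16:00.
Freya ∩ Sven ∩ Aarav: 09:30-12:30, 13:30-16:00.
Freya ∩ Sven ∩ Aarav ∩ Vera: 09:30-11:00, 13:30-14:00, 14:30-16:00.
Those are the intersection windows.
Summing the common windows: 90 + 30 + 90 = 210 minutes.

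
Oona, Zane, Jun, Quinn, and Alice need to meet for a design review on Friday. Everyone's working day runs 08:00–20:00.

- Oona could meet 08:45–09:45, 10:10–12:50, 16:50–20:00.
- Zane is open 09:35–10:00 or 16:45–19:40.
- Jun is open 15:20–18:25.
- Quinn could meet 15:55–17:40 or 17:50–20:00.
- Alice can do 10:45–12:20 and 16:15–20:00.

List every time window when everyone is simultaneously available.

Oona ∩ Zane: 09:35-09:45, 16:50-19:40.
Oona ∩ Zane ∩ Jun: 16:50-18:25.
Oona ∩ Zane ∩ Jun ∩ Quinn: 16:50-17:40, 17:50-18:25.
Oona ∩ Zane ∩ Jun ∩ Quinn ∩ Alice: 16:50-17:40, 17:50-18:25.

16:50-17:40, 17:50-18:25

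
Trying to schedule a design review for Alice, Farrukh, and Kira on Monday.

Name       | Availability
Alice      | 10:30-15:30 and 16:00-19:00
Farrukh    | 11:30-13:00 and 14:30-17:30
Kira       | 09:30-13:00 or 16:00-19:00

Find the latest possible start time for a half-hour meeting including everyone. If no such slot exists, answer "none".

Alice ∩ Farrukh: 11:30-13:00, 14:30-15:30, 16:00-17:30.
Alice ∩ Farrukh ∩ Kira: 11:30-13:00, 16:00-17:30.
The last common window of at least 30 minutes is 16:00-17:30; a 30-minute meeting can start as late as 17:00 and still end by 17:30.

17:00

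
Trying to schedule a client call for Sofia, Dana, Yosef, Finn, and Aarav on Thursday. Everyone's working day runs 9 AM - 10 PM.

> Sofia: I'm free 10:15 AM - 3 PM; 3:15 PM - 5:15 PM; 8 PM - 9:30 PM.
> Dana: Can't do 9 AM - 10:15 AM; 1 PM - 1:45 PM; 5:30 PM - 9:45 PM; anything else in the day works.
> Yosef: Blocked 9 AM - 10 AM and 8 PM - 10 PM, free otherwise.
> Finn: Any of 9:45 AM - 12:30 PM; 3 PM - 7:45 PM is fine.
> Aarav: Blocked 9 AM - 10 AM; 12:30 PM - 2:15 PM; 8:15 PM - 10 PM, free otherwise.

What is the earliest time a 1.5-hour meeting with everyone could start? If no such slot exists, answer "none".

10:15

Sofia free: 10:15-15:00, 15:15-17:15, 20:00-21:30.
Dana free: 10:15-13:00, 13:45-17:30, 21:45-22:00 (invert busy blocks within the working day).
Yosef free: 10:00-20:00 (invert busy blocks within the working day).
Finn free: 09:45-12:30, 15:00-19:45.
Aarav free: 10:00-12:30, 14:15-20:15 (invert busy blocks within the working day).
Sofia ∩ Dana: 10:15-13:00, 13:45-15:00, 15:15-17:15.
Sofia ∩ Dana ∩ Yosef: 10:15-13:00, 13:45-15:00, 15:15-17:15.
Sofia ∩ Dana ∩ Yosef ∩ Finn: 10:15-12:30, 15:15-17:15.
Sofia ∩ Dana ∩ Yosef ∩ Finn ∩ Aarav: 10:15-12:30, 15:15-17:15.
Those are the intersection windows.
The first common window of at least 90 minutes is 10:15-12:30, so the earliest start is 10:15.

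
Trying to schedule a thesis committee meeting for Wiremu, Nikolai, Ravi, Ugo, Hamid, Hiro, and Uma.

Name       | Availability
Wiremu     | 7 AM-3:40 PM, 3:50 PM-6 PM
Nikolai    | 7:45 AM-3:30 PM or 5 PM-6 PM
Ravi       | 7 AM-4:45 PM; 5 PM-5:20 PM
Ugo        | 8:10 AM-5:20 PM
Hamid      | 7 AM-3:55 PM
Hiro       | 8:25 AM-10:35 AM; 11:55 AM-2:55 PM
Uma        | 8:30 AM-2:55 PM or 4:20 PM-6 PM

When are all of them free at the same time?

Wiremu ∩ Nikolai: 07:45-15:30, 17:00-18:00.
Wiremu ∩ Nikolai ∩ Ravi: 07:45-15:30, 17:00-17:20.
Wiremu ∩ Nikolai ∩ Ravi ∩ Ugo: 08:10-15:30, 17:00-17:20.
Wiremu ∩ Nikolai ∩ Ravi ∩ Ugo ∩ Hamid: 08:10-15:30.
Wiremu ∩ Nikolai ∩ Ravi ∩ Ugo ∩ Hamid ∩ Hiro: 08:25-10:35, 11:55-14:55.
Wiremu ∩ Nikolai ∩ Ravi ∩ Ugo ∩ Hamid ∩ Hiro ∩ Uma: 08:30-10:35, 11:55-14:55.

08:30-10:35, 11:55-14:55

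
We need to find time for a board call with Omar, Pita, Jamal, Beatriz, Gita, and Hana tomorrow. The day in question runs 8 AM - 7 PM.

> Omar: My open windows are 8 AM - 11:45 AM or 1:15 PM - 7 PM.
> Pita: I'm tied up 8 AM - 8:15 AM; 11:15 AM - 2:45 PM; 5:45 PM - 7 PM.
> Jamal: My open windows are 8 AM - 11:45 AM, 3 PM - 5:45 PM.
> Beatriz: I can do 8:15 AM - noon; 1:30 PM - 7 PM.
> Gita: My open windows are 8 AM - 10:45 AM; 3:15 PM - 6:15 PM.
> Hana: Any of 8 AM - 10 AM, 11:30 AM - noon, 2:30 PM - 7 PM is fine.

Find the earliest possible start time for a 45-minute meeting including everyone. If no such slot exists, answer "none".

08:15

Omar free: 08:00-11:45, 13:15-19:00.
Pita free: 08:15-11:15, 14:45-17:45 (invert busy blocks within the working day).
Jamal free: 08:00-11:45, 15:00-17:45.
Beatriz free: 08:15-12:00, 13:30-19:00.
Gita free: 08:00-10:45, 15:15-18:15.
Hana free: 08:00-10:00, 11:30-12:00, 14:30-19:00.
Omar ∩ Pita: 08:15-11:15, 14:45-17:45.
Omar ∩ Pita ∩ Jamal: 08:15-11:15, 15:00-17:45.
Omar ∩ Pita ∩ Jamal ∩ Beatriz: 08:15-11:15, 15:00-17:45.
Omar ∩ Pita ∩ Jamal ∩ Beatriz ∩ Gita: 08:15-10:45, 15:15-17:45.
Omar ∩ Pita ∩ Jamal ∩ Beatriz ∩ Gita ∩ Hana: 08:15-10:00, 15:15-17:45.
The first common window of at least 45 minutes is 08:15-10:00, so the earliest start is 08:15.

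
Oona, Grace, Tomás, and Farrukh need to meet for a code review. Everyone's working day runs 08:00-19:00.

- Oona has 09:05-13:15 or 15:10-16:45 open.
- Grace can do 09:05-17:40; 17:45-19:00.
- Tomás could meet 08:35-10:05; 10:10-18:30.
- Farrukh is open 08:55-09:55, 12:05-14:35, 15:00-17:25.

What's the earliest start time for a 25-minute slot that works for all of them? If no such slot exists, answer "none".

09:05

Oona ∩ Grace: 09:05-13:15, 15:10-16:45.
Oona ∩ Grace ∩ Tomás: 09:05-10:05, 10:10-13:15, 15:10-16:45.
Oona ∩ Grace ∩ Tomás ∩ Farrukh: 09:05-09:55, 12:05-13:15, 15:10-16:45.
The first common window of at least 25 minutes is 09:05-09:55, so the earliest start is 09:05.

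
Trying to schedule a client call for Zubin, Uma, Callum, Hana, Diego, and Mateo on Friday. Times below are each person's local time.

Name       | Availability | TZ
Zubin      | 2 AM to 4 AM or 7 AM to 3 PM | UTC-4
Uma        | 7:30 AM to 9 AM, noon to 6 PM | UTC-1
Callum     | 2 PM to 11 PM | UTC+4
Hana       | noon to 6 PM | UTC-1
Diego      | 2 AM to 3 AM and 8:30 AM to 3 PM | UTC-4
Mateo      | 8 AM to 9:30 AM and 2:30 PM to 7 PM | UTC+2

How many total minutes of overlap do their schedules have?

240

Zubin in UTC: 06:00-08:00, 11:00-19:00 (add 4h to convert from UTC-4).
Uma in UTC: 08:30-10:00, 13:00-19:00 (add 1h to convert from UTC-1).
Callum in UTC: 10:00-19:00 (subtract 4h to convert from UTC+4).
Hana in UTC: 13:00-19:00 (add 1h to convert from UTC-1).
Diego in UTC: 06:00-07:00, 12:30-19:00 (add 4h to convert from UTC-4).
Mateo in UTC: 06:00-07:30, 12:30-17:00 (subtract 2h to convert from UTC+2).
Zubin ∩ Uma: 13:00-19:00.
Zubin ∩ Uma ∩ Callum: 13:00-19:00.
Zubin ∩ Uma ∩ Callum ∩ Hana: 13:00-19:00.
Zubin ∩ Uma ∩ Callum ∩ Hana ∩ Diego: 13:00-19:00.
Zubin ∩ Uma ∩ Callum ∩ Hana ∩ Diego ∩ Mateo: 13:00-17:00.
That's a single block of 240 minutes.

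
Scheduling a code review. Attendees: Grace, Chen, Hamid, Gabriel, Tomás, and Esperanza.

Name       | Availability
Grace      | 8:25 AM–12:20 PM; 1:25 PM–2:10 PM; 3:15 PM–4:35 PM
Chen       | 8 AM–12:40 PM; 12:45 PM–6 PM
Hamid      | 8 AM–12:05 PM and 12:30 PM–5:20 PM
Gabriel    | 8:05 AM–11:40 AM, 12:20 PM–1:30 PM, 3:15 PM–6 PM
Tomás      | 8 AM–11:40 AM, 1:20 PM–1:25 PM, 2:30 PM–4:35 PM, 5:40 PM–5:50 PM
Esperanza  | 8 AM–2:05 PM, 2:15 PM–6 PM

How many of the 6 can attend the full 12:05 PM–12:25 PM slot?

Chen and Esperanza can make the full 12:05-12:25 slot — that's 2.

2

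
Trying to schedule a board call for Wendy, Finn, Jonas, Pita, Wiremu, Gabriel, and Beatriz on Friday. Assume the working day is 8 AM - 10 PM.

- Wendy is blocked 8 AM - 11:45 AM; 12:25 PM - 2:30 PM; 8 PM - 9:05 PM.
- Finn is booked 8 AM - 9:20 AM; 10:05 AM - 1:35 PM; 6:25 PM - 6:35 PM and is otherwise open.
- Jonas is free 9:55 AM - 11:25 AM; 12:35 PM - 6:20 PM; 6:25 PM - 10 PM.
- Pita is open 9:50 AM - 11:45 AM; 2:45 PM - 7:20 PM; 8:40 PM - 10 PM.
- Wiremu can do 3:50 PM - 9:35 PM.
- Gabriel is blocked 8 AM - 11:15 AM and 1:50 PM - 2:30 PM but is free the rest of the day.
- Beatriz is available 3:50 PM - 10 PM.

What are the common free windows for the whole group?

15:50-18:20, 18:35-19:20, 21:05-21:35

Wendy free: 11:45-12:25, 14:30-20:00, 21:05-22:00 (invert busy blocks within the working day).
Finn free: 09:20-10:05, 13:35-18:25, 18:35-22:00 (invert busy blocks within the working day).
Jonas free: 09:55-11:25, 12:35-18:20, 18:25-22:00.
Pita free: 09:50-11:45, 14:45-19:20, 20:40-22:00.
Wiremu free: 15:50-21:35.
Gabriel free: 11:15-13:50, 14:30-22:00 (invert busy blocks within the working day).
Beatriz free: 15:50-22:00.
Wendy ∩ Finn: 14:30-18:25, 18:35-20:00, 21:05-22:00.
Wendy ∩ Finn ∩ Jonas: 14:30-18:20, 18:35-20:00, 21:05-22:00.
Wendy ∩ Finn ∩ Jonas ∩ Pita: 14:45-18:20, 18:35-19:20, 21:05-22:00.
Wendy ∩ Finn ∩ Jonas ∩ Pita ∩ Wiremu: 15:50-18:20, 18:35-19:20, 21:05-21:35.
Wendy ∩ Finn ∩ Jonas ∩ Pita ∩ Wiremu ∩ Gabriel: 15:50-18:20, 18:35-19:20, 21:05-21:35.
Wendy ∩ Finn ∩ Jonas ∩ Pita ∩ Wiremu ∩ Gabriel ∩ Beatriz: 15:50-18:20, 18:35-19:20, 21:05-21:35.
Those are the intersection windows.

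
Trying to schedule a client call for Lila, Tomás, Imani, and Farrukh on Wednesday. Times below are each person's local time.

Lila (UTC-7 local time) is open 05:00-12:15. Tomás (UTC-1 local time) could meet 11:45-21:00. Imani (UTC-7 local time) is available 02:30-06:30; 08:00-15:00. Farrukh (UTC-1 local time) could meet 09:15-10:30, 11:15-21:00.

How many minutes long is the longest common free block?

255

Lila in UTC: 12:00-19:15 (add 7h to convert from UTC-7).
Tomás in UTC: 12:45-22:00 (add 1h to convert from UTC-1).
Imani in UTC: 09:30-13:30, 15:00-22:00 (add 7h to convert from UTC-7).
Farrukh in UTC: 10:15-11:30, 12:15-22:00 (add 1h to convert from UTC-1).
Lila ∩ Tomás: 12:45-19:15.
Lila ∩ Tomás ∩ Imani: 12:45-13:30, 15:00-19:15.
Lila ∩ Tomás ∩ Imani ∩ Farrukh: 12:45-13:30, 15:00-19:15.
So the common availability across everyone is 12:45-13:30, 15:00-19:15.
The longest is 15:00-19:15 at 255 minutes.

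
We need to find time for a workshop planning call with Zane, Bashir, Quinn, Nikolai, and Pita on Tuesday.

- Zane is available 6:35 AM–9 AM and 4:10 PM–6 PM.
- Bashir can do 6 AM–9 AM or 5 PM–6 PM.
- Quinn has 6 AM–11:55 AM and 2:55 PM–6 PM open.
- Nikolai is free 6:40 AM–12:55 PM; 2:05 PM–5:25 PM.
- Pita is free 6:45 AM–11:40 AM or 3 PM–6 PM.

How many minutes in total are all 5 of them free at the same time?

160

Zane ∩ Bashir: 06:35-09:00, 17:00-18:00.
Zane ∩ Bashir ∩ Quinn: 06:35-09:00, 17:00-18:00.
Zane ∩ Bashir ∩ Quinn ∩ Nikolai: 06:40-09:00, 17:00-17:25.
Zane ∩ Bashir ∩ Quinn ∩ Nikolai ∩ Pita: 06:45-09:00, 17:00-17:25.
So the common availability across everyone is 06:45-09:00, 17:00-17:25.
Summing the common windows: 135 + 25 = 160 minutes.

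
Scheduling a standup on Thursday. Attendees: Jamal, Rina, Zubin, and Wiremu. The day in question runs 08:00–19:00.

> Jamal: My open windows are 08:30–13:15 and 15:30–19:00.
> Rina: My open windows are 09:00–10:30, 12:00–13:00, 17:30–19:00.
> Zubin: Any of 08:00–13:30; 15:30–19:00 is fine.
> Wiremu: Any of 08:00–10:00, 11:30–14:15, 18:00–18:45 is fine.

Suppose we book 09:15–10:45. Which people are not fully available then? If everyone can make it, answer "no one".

Rina, Wiremu

Jamal: free for 09:15-10:45. Rina: not fully free for 09:15-10:45. Zubin: free for 09:15-10:45. Wiremu: not fully free for 09:15-10:45.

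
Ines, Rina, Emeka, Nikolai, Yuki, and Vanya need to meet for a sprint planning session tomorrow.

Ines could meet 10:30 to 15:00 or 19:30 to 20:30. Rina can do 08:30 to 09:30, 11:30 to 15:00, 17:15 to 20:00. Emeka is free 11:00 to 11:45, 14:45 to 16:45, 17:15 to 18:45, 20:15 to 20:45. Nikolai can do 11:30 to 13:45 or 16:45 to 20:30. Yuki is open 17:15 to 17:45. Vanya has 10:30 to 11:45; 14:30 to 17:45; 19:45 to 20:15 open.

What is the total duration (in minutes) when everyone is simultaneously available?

0

Ines ∩ Rina: 11:30-15:00, 19:30-20:00.
Ines ∩ Rina ∩ Emeka: 11:30-11:45, 14:45-15:00.
Ines ∩ Rina ∩ Emeka ∩ Nikolai: 11:30-11:45.
Ines ∩ Rina ∩ Emeka ∩ Nikolai ∩ Yuki: ∅.
Ines ∩ Rina ∩ Emeka ∩ Nikolai ∩ Yuki ∩ Vanya: ∅.
There is no time when everyone is free.
There is no common window, so the total is 0 minutes.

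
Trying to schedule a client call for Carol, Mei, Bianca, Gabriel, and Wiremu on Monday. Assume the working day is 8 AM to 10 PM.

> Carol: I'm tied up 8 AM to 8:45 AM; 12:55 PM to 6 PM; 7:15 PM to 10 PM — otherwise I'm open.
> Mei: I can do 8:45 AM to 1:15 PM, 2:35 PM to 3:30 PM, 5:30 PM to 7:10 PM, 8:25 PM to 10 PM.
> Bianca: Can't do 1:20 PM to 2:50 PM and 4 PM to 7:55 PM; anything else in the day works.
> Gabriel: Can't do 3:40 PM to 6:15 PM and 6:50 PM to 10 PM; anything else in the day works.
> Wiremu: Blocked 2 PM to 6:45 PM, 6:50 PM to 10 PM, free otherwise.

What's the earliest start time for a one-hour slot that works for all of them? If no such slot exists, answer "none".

08:45

Carol free: 08:45-12:55, 18:00-19:15 (invert busy blocks within the working day).
Mei free: 08:45-13:15, 14:35-15:30, 17:30-19:10, 20:25-22:00.
Bianca free: 08:00-13:20, 14:50-16:00, 19:55-22:00 (invert busy blocks within the working day).
Gabriel free: 08:00-15:40, 18:15-18:50 (invert busy blocks within the working day).
Wiremu free: 08:00-14:00, 18:45-18:50 (invert busy blocks within the working day).
Carol ∩ Mei: 08:45-12:55, 18:00-19:10.
Carol ∩ Mei ∩ Bianca: 08:45-12:55.
Carol ∩ Mei ∩ Bianca ∩ Gabriel: 08:45-12:55.
Carol ∩ Mei ∩ Bianca ∩ Gabriel ∩ Wiremu: 08:45-12:55.
The first common window of at least 60 minutes is 08:45-12:55, so the earliest start is 08:45.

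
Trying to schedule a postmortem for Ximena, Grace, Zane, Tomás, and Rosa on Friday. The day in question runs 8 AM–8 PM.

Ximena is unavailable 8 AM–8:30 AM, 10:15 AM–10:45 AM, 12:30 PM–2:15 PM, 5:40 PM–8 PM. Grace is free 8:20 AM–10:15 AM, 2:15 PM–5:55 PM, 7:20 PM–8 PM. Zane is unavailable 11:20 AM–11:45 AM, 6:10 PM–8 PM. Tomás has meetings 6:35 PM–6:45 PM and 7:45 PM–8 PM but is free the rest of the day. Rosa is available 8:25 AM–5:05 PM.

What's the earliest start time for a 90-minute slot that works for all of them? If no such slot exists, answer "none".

Ximena free: 08:30-10:15, 10:45-12:30, 14:15-17:40 (invert busy blocks within the working day).
Grace free: 08:20-10:15, 14:15-17:55, 19:20-20:00.
Zane free: 08:00-11:20, 11:45-18:10 (invert busy blocks within the working day).
Tomás free: 08:00-18:35, 18:45-19:45 (invert busy blocks within the working day).
Rosa free: 08:25-17:05.
Ximena ∩ Grace: 08:30-10:15, 14:15-17:40.
Ximena ∩ Grace ∩ Zane: 08:30-10:15, 14:15-17:40.
Ximena ∩ Grace ∩ Zane ∩ Tomás: 08:30-10:15, 14:15-17:40.
Ximena ∩ Grace ∩ Zane ∩ Tomás ∩ Rosa: 08:30-10:15, 14:15-17:05.
So the common availability across everyone is 08:30-10:15, 14:15-17:05.
The first common window of at least 90 minutes is 08:30-10:15, so the earliest start is 08:30.

08:30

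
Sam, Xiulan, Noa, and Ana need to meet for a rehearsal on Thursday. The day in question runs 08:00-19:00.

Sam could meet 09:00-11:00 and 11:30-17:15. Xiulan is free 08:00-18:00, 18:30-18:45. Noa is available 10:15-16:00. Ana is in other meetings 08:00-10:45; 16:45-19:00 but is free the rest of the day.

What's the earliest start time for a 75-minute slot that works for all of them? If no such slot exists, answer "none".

11:30

Sam free: 09:00-11:00, 11:30-17:15.
Xiulan free: 08:00-18:00, 18:30-18:45.
Noa free: 10:15-16:00.
Ana free: 10:45-16:45 (invert busy blocks within the working day).
Sam ∩ Xiulan: 09:00-11:00, 11:30-17:15.
Sam ∩ Xiulan ∩ Noa: 10:15-11:00, 11:30-16:00.
Sam ∩ Xiulan ∩ Noa ∩ Ana: 10:45-11:00, 11:30-16:00.
The first common window of at least 75 minutes is 11:30-16:00, so the earliest start is 11:30.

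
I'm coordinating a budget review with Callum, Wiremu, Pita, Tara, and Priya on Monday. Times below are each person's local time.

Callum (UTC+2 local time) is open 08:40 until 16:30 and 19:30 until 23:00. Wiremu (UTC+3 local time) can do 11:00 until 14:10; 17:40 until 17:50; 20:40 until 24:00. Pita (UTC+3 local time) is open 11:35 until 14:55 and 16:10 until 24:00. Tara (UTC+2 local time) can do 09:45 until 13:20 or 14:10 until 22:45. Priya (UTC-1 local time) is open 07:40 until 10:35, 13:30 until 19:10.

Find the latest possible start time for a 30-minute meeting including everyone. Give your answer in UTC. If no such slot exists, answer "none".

19:40

Callum in UTC: 06:40-14:30, 17:30-21:00 (subtract 2h to convert from UTC+2).
Wiremu in UTC: 08:00-11:10, 14:40-14:50, 17:40-21:00 (subtract 3h to convert from UTC+3).
Pita in UTC: 08:35-11:55, 13:10-21:00 (subtract 3h to convert from UTC+3).
Tara in UTC: 07:45-11:20, 12:10-20:45 (subtract 2h to convert from UTC+2).
Priya in UTC: 08:40-11:35, 14:30-20:10 (add 1h to convert from UTC-1).
Callum ∩ Wiremu: 08:00-11:10, 17:40-21:00.
Callum ∩ Wiremu ∩ Pita: 08:35-11:10, 17:40-21:00.
Callum ∩ Wiremu ∩ Pita ∩ Tara: 08:35-11:10, 17:40-20:45.
Callum ∩ Wiremu ∩ Pita ∩ Tara ∩ Priya: 08:40-11:10, 17:40-20:10.
The last common window of at least 30 minutes is 17:40-20:10; a 30-minute meeting can start as late as 19:40 and still end by 20:10.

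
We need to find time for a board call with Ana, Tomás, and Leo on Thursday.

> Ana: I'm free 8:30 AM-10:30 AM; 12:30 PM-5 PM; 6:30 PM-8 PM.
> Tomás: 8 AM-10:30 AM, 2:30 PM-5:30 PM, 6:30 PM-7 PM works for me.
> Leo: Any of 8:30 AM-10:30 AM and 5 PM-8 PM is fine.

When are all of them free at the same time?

08:30-10:30, 18:30-19:00

Ana ∩ Tomás: 08:30-10:30, 14:30-17:00, 18:30-19:00.
Ana ∩ Tomás ∩ Leo: 08:30-10:30, 18:30-19:00.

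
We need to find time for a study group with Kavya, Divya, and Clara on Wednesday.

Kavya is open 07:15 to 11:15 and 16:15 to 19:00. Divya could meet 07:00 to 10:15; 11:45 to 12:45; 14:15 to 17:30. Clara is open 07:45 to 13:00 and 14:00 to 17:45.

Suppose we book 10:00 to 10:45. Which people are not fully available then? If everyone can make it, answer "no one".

Kavya: free for 10:00-10:45. Divya: not fully free for 10:00-10:45. Clara: free for 10:00-10:45.

Divya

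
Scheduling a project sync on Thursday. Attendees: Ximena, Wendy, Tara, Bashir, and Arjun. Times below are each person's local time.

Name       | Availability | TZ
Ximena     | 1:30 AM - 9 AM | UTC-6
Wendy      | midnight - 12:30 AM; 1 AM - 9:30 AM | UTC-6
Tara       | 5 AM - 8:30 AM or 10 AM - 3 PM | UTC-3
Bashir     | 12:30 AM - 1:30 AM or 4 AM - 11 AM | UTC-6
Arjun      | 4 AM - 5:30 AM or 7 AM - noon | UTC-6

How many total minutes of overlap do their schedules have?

210

Ximena in UTC: 07:30-15:00 (add 6h to convert from UTC-6).
Wendy in UTC: 06:00-06:30, 07:00-15:30 (add 6h to convert from UTC-6).
Tara in UTC: 08:00-11:30, 13:00-18:00 (add 3h to convert from UTC-3).
Bashir in UTC: 06:30-07:30, 10:00-17:00 (add 6h to convert from UTC-6).
Arjun in UTC: 10:00-11:30, 13:00-18:00 (add 6h to convert from UTC-6).
Ximena ∩ Wendy: 07:30-15:00.
Ximena ∩ Wendy ∩ Tara: 08:00-11:30, 13:00-15:00.
Ximena ∩ Wendy ∩ Tara ∩ Bashir: 10:00-11:30, 13:00-15:00.
Ximena ∩ Wendy ∩ Tara ∩ Bashir ∩ Arjun: 10:00-11:30, 13:00-15:00.
Summing the common windows: 90 + 120 = 210 minutes.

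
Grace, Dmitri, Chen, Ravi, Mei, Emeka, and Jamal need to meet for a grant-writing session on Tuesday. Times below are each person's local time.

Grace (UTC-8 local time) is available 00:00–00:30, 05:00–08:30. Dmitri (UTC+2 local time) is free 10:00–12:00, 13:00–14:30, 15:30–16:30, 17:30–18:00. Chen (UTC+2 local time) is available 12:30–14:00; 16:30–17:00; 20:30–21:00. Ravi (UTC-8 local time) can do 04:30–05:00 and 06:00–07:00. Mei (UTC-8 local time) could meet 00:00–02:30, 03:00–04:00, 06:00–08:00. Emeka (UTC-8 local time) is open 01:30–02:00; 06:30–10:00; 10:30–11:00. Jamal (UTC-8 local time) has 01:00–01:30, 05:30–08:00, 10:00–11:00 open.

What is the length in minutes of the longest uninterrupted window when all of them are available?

Grace in UTC: 08:00-08:30, 13:00-16:30 (add 8h to convert from UTC-8).
Dmitri in UTC: 08:00-10:00, 11:00-12:30, 13:30-14:30, 15:30-16:00 (subtract 2h to convert from UTC+2).
Chen in UTC: 10:30-12:00, 14:30-15:00, 18:30-19:00 (subtract 2h to convert from UTC+2).
Ravi in UTC: 12:30-13:00, 14:00-15:00 (add 8h to convert from UTC-8).
Mei in UTC: 08:00-10:30, 11:00-12:00, 14:00-16:00 (add 8h to convert from UTC-8).
Emeka in UTC: 09:30-10:00, 14:30-18:00, 18:30-19:00 (add 8h to convert from UTC-8).
Jamal in UTC: 09:00-09:30, 13:30-16:00, 18:00-19:00 (add 8h to convert from UTC-8).
Grace ∩ Dmitri: 08:00-08:30, 13:30-14:30, 15:30-16:00.
Grace ∩ Dmitri ∩ Chen: ∅.
Grace ∩ Dmitri ∩ Chen ∩ Ravi: ∅.
Grace ∩ Dmitri ∩ Chen ∩ Ravi ∩ Mei: ∅.
Grace ∩ Dmitri ∩ Chen ∩ Ravi ∩ Mei ∩ Emeka: ∅.
Grace ∩ Dmitri ∩ Chen ∩ Ravi ∩ Mei ∩ Emeka ∩ Jamal: ∅.
There is no time when everyone is free.
No common window exists, so the longest block is 0 minutes.

0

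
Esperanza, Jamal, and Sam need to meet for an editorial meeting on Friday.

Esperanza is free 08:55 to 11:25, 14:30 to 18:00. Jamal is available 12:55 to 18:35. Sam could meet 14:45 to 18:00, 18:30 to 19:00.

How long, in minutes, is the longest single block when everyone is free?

195

Esperanza ∩ Jamal: 14:30-18:00.
Esperanza ∩ Jamal ∩ Sam: 14:45-18:00.
The longest is 14:45-18:00 at 195 minutes.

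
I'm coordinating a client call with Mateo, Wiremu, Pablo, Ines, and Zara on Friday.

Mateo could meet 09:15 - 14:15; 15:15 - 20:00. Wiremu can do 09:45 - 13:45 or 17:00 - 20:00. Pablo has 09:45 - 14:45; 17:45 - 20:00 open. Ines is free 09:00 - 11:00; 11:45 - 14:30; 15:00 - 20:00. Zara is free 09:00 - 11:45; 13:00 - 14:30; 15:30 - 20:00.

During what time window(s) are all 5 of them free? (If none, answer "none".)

Mateo ∩ Wiremu: 09:45-13:45, 17:00-20:00.
Mateo ∩ Wiremu ∩ Pablo: 09:45-13:45, 17:45-20:00.
Mateo ∩ Wiremu ∩ Pablo ∩ Ines: 09:45-11:00, 11:45-13:45, 17:45-20:00.
Mateo ∩ Wiremu ∩ Pablo ∩ Ines ∩ Zara: 09:45-11:00, 13:00-13:45, 17:45-20:00.
So the common availability across everyone is 09:45-11:00, 13:00-13:45, 17:45-20:00.

09:45-11:00, 13:00-13:45, 17:45-20:00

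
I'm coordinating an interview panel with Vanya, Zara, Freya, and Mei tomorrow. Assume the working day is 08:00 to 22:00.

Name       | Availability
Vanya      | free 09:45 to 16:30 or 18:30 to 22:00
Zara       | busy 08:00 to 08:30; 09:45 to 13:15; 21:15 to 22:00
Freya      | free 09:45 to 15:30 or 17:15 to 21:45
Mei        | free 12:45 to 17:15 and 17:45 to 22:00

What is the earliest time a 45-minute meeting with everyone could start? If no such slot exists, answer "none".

Vanya free: 09:45-16:30, 18:30-22:00.
Zara free: 08:30-09:45, 13:15-21:15 (invert busy blocks within the working day).
Freya free: 09:45-15:30, 17:15-21:45.
Mei free: 12:45-17:15, 17:45-22:00.
Vanya ∩ Zara: 13:15-16:30, 18:30-21:15.
Vanya ∩ Zara ∩ Freya: 13:15-15:30, 18:30-21:15.
Vanya ∩ Zara ∩ Freya ∩ Mei: 13:15-15:30, 18:30-21:15.
Those are the intersection windows.
The first common window of at least 45 minutes is 13:15-15:30, so the earliest start is 13:15.

13:15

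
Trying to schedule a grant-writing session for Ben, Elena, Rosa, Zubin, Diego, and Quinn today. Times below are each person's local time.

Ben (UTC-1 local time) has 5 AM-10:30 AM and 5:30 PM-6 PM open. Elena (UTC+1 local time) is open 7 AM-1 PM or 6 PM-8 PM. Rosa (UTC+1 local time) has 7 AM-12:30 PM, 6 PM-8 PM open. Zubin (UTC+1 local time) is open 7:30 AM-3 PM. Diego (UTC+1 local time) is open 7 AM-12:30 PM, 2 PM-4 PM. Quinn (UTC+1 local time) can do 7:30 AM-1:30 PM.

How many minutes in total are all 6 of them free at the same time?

Ben in UTC: 06:00-11:30, 18:30-19:00 (add 1h to convert from UTC-1).
Elena in UTC: 06:00-12:00, 17:00-19:00 (subtract 1h to convert from UTC+1).
Rosa in UTC: 06:00-11:30, 17:00-19:00 (subtract 1h to convert from UTC+1).
Zubin in UTC: 06:30-14:00 (subtract 1h to convert from UTC+1).
Diego in UTC: 06:00-11:30, 13:00-15:00 (subtract 1h to convert from UTC+1).
Quinn in UTC: 06:30-12:30 (subtract 1h to convert from UTC+1).
Ben ∩ Elena: 06:00-11:30, 18:30-19:00.
Ben ∩ Elena ∩ Rosa: 06:00-11:30, 18:30-19:00.
Ben ∩ Elena ∩ Rosa ∩ Zubin: 06:30-11:30.
Ben ∩ Elena ∩ Rosa ∩ Zubin ∩ Diego: 06:30-11:30.
Ben ∩ Elena ∩ Rosa ∩ Zubin ∩ Diego ∩ Quinn: 06:30-11:30.
Those are the intersection windows.
That's a single block of 300 minutes.

300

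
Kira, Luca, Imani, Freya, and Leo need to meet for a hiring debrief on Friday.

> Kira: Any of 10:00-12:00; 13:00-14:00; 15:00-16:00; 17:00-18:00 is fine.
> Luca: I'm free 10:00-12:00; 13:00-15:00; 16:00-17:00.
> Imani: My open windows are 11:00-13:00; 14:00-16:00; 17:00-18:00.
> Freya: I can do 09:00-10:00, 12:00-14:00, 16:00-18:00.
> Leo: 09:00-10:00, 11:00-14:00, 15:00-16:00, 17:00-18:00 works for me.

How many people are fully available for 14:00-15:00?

2

Luca and Imani can make the full 14:00-15:00 slot — that's 2.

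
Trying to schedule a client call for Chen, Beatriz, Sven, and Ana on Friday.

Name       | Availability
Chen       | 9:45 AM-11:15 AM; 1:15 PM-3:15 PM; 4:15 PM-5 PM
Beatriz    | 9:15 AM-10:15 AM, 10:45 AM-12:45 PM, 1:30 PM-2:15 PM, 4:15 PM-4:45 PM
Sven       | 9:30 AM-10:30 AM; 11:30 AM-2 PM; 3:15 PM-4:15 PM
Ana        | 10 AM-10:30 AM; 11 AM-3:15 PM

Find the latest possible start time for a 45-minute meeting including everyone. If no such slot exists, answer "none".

none

Chen ∩ Beatriz: 09:45-10:15, 10:45-11:15, 13:30-14:15, 16:15-16:45.
Chen ∩ Beatriz ∩ Sven: 09:45-10:15, 13:30-14:00.
Chen ∩ Beatriz ∩ Sven ∩ Ana: 10:00-10:15, 13:30-14:00.
So the common availability across everyone is 10:00-10:15, 13:30-14:00.
No common window is at least 45 minutes long.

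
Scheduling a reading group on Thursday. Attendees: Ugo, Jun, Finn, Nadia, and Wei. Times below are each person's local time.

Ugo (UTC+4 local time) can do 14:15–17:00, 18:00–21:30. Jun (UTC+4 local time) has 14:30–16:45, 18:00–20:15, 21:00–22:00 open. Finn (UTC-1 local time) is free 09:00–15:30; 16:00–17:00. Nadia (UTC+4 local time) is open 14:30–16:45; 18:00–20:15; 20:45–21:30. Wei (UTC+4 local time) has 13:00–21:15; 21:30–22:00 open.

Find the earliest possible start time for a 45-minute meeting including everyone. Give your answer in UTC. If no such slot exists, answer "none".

10:30

Ugo in UTC: 10:15-13:00, 14:00-17:30 (subtract 4h to convert from UTC+4).
Jun in UTC: 10:30-12:45, 14:00-16:15, 17:00-18:00 (subtract 4h to convert from UTC+4).
Finn in UTC: 10:00-16:30, 17:00-18:00 (add 1h to convert from UTC-1).
Nadia in UTC: 10:30-12:45, 14:00-16:15, 16:45-17:30 (subtract 4h to convert from UTC+4).
Wei in UTC: 09:00-17:15, 17:30-18:00 (subtract 4h to convert from UTC+4).
Ugo ∩ Jun: 10:30-12:45, 14:00-16:15, 17:00-17:30.
Ugo ∩ Jun ∩ Finn: 10:30-12:45, 14:00-16:15, 17:00-17:30.
Ugo ∩ Jun ∩ Finn ∩ Nadia: 10:30-12:45, 14:00-16:15, 17:00-17:30.
Ugo ∩ Jun ∩ Finn ∩ Nadia ∩ Wei: 10:30-12:45, 14:00-16:15, 17:00-17:15.
The first common window of at least 45 minutes is 10:30-12:45, so the earliest start is 10:30.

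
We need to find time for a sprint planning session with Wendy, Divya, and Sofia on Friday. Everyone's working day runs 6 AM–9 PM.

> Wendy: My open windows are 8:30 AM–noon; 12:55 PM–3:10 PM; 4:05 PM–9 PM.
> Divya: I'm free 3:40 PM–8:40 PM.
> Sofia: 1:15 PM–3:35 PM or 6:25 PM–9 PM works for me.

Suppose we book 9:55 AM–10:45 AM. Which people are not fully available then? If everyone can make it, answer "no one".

Wendy: free for 09:55-10:45. Divya: not fully free for 09:55-10:45. Sofia: not fully free for 09:55-10:45.

Divya, Sofia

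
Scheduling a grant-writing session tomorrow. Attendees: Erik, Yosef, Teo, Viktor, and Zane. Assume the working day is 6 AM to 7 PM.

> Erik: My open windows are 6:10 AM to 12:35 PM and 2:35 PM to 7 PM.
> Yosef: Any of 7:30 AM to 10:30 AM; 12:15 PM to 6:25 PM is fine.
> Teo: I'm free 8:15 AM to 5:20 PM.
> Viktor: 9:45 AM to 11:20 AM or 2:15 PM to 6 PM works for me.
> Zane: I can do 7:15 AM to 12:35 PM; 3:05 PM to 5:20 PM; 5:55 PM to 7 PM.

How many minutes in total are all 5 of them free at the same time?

Erik ∩ Yosef: 07:30-10:30, 12:15-12:35, 14:35-18:25.
Erik ∩ Yosef ∩ Teo: 08:15-10:30, 12:15-12:35, 14:35-17:20.
Erik ∩ Yosef ∩ Teo ∩ Viktor: 09:45-10:30, 14:35-17:20.
Erik ∩ Yosef ∩ Teo ∩ Viktor ∩ Zane: 09:45-10:30, 15:05-17:20.
Summing the common windows: 45 + 135 = 180 minutes.

180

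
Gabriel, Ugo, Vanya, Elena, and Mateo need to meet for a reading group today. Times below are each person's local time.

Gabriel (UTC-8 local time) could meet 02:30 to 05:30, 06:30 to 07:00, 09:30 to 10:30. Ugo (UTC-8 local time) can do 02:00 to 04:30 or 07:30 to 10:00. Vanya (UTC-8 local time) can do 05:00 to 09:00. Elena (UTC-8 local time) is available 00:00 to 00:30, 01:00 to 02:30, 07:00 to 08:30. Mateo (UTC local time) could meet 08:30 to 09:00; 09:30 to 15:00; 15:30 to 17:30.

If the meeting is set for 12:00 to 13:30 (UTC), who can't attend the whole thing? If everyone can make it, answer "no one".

Elena, Ugo, Vanya

Gabriel in UTC: 10:30-13:30, 14:30-15:00, 17:30-18:30 (add 8h to convert from UTC-8).
Ugo in UTC: 10:00-12:30, 15:30-18:00 (add 8h to convert from UTC-8).
Vanya in UTC: 13:00-17:00 (add 8h to convert from UTC-8).
Elena in UTC: 08:00-08:30, 09:00-10:30, 15:00-16:30 (add 8h to convert from UTC-8).
Mateo in UTC: 08:30-09:00, 09:30-15:00, 15:30-17:30.
Gabriel: free for 12:00-13:30. Ugo: not fully free for 12:00-13:30. Vanya: not fully free for 12:00-13:30. Elena: not fully free for 12:00-13:30. Mateo: free for 12:00-13:30.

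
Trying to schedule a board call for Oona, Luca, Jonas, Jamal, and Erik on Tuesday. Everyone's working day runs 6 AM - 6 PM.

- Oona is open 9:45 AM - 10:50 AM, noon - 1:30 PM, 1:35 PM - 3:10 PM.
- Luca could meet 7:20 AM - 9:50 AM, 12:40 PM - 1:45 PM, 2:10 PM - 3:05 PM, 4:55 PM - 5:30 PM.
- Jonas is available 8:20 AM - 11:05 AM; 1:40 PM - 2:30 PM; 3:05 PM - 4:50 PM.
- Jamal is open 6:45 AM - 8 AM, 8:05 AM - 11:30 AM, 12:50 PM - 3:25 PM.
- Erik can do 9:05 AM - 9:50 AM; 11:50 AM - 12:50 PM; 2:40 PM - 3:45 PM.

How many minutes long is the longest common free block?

Oona ∩ Luca: 09:45-09:50, 12:40-13:30, 13:35-13:45, 14:10-15:05.
Oona ∩ Luca ∩ Jonas: 09:45-09:50, 13:40-13:45, 14:10-14:30.
Oona ∩ Luca ∩ Jonas ∩ Jamal: 09:45-09:50, 13:40-13:45, 14:10-14:30.
Oona ∩ Luca ∩ Jonas ∩ Jamal ∩ Erik: 09:45-09:50.
Those are the intersection windows.
The longest is 09:45-09:50 at 5 minutes.

5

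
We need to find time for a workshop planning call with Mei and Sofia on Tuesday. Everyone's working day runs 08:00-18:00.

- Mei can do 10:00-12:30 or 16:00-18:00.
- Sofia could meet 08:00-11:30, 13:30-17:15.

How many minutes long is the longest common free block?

Mei ∩ Sofia: 10:00-11:30, 16:00-17:15.
The longest is 10:00-11:30 at 90 minutes.

90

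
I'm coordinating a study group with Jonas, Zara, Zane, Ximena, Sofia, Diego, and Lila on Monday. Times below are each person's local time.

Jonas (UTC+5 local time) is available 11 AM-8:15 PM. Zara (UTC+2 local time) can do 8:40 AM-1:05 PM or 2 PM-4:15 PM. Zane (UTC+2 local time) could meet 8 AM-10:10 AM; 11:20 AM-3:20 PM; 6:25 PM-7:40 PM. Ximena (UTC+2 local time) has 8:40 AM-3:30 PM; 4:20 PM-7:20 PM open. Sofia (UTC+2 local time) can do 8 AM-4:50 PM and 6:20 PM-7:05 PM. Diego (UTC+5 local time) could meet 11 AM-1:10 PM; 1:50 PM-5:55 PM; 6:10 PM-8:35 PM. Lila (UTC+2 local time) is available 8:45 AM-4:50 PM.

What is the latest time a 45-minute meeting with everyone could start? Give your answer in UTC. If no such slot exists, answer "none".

Jonas in UTC: 06:00-15:15 (subtract 5h to convert from UTC+5).
Zara in UTC: 06:40-11:05, 12:00-14:15 (subtract 2h to convert from UTC+2).
Zane in UTC: 06:00-08:10, 09:20-13:20, 16:25-17:40 (subtract 2h to convert from UTC+2).
Ximena in UTC: 06:40-13:30, 14:20-17:20 (subtract 2h to convert from UTC+2).
Sofia in UTC: 06:00-14:50, 16:20-17:05 (subtract 2h to convert from UTC+2).
Diego in UTC: 06:00-08:10, 08:50-12:55, 13:10-15:35 (subtract 5h to convert from UTC+5).
Lila in UTC: 06:45-14:50 (subtract 2h to convert from UTC+2).
Jonas ∩ Zara: 06:40-11:05, 12:00-14:15.
Jonas ∩ Zara ∩ Zane: 06:40-08:10, 09:20-11:05, 12:00-13:20.
Jonas ∩ Zara ∩ Zane ∩ Ximena: 06:40-08:10, 09:20-11:05, 12:00-13:20.
Jonas ∩ Zara ∩ Zane ∩ Ximena ∩ Sofia: 06:40-08:10, 09:20-11:05, 12:00-13:20.
Jonas ∩ Zara ∩ Zane ∩ Ximena ∩ Sofia ∩ Diego: 06:40-08:10, 09:20-11:05, 12:00-12:55, 13:10-13:20.
Jonas ∩ Zara ∩ Zane ∩ Ximena ∩ Sofia ∩ Diego ∩ Lila: 06:45-08:10, 09:20-11:05, 12:00-12:55, 13:10-13:20.
Those are the intersection windows.
The last common window of at least 45 minutes is 12:00-12:55; a 45-minute meeting can start as late as 12:10 and still end by 12:55.

12:10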